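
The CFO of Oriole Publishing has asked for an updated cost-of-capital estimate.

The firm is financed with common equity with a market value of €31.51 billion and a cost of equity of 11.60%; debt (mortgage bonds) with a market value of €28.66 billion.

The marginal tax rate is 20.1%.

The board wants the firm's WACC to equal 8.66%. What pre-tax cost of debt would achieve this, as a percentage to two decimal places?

Total capital V = 31.51 + 28.66 = 60.17.
Equity weight = 31.51/60.17 = 0.5237.
Mortgage bonds weight = 28.66/60.17 = 0.4763.
Equity contribution = 0.5237 × 11.6% = 6.0747%.
Remaining for debt = 8.66% − 6.0747% = 2.5853%.
Rd × (1 − 20.1%) × 0.4763 = 2.5853%  ⇒  Rd = 6.7930%.

6.79%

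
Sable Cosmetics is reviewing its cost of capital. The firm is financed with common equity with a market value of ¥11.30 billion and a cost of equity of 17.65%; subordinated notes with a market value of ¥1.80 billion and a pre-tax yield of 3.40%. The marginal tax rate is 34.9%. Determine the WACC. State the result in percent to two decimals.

Total capital V = 11.3 + 1.8 = 13.1.
Equity: weight = 11.3/13.1 = 0.8626; cost = 17.65%.
Subordinated notes: weight = 1.8/13.1 = 0.1374; after-tax cost = 3.4% × (1 − 34.9%) = 2.2134%.
WACC = 0.8626 × 17.6500% + 0.1374 × 2.2134% = 15.5289%.

15.53%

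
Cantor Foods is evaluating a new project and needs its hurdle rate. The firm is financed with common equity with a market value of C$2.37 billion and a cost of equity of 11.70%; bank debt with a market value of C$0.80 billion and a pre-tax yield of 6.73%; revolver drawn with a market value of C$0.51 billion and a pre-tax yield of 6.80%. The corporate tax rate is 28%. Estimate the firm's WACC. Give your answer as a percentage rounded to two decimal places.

Total capital V = 2.37 + 0.8 + 0.51 = 3.68.
Equity: weight = 2.37/3.68 = 0.6440; cost = 11.7%.
Bank debt: weight = 0.8/3.68 = 0.2174; after-tax cost = 6.73% × (1 − 28%) = 4.8456%.
Revolver drawn: weight = 0.51/3.68 = 0.1386; after-tax cost = 6.8% × (1 − 28%) = 4.8960%.
WACC = 0.6440 × 11.7000% + 0.2174 × 4.8456% + 0.1386 × 4.8960% = 9.2670%.

9.27%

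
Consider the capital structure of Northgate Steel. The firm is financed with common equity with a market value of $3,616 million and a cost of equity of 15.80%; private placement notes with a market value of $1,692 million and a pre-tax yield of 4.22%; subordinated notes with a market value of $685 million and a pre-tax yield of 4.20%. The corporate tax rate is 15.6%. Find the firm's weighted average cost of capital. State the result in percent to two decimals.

Total capital V = 3616 + 1692 + 685 = 5993.
Equity: weight = 3616/5993 = 0.6034; cost = 15.8%.
Private placement notes: weight = 1692/5993 = 0.2823; after-tax cost = 4.22% × (1 − 15.6%) = 3.5617%.
Subordinated notes: weight = 685/5993 = 0.1143; after-tax cost = 4.2% × (1 − 15.6%) = 3.5448%.
WACC = 0.6034 × 15.8000% + 0.2823 × 3.5617% + 0.1143 × 3.5448% = 10.9440%.

10.94%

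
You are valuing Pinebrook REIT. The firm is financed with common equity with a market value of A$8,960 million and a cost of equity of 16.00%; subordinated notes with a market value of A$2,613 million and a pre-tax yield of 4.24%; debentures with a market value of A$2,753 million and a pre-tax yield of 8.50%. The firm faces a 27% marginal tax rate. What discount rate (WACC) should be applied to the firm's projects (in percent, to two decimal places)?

11.76%

Total capital V = 8960 + 2613 + 2753 = 14326.
Equity: weight = 8960/14326 = 0.6254; cost = 16%.
Subordinated notes: weight = 2613/14326 = 0.1824; after-tax cost = 4.24% × (1 − 27%) = 3.0952%.
Debentures: weight = 2753/14326 = 0.1922; after-tax cost = 8.5% × (1 − 27%) = 6.2050%.
WACC = 0.6254 × 16.0000% + 0.1824 × 3.0952% + 0.1922 × 6.2050% = 11.7639%.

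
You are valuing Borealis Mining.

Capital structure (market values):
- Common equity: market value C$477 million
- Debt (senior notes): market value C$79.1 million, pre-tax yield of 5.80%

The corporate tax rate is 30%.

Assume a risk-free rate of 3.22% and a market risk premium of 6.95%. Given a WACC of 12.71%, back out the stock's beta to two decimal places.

1.57

Total capital V = 477 + 79.1 = 556.1.
Equity weight = 477/556.1 = 0.8578.
Senior notes weight = 79.1/556.1 = 0.1422.
Debt contribution = 0.1422 × 5.8% × (1 − 30%) = 0.5775%.
Required equity contribution = 12.71% − 0.5775% = 12.1325%  ⇒  Re = 14.1444%.
CAPM: 14.1444% = 3.22% + β × 6.95%  ⇒  β = 1.5719.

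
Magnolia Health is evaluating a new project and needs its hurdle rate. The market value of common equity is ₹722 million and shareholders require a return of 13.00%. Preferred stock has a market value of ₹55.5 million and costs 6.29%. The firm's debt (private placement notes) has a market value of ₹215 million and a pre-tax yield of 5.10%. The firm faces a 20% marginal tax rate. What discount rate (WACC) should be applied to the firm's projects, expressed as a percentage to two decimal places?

10.69%

Total capital V = 722 + 55.5 + 215 = 992.5.
Equity: weight = 722/992.5 = 0.7275; cost = 13%.
Preferred: weight = 55.5/992.5 = 0.0559; cost = 6.29%.
Private placement notes: weight = 215/992.5 = 0.2166; after-tax cost = 5.1% × (1 − 20%) = 4.0800%.
WACC = 0.7275 × 13.0000% + 0.0559 × 6.2900% + 0.2166 × 4.0800% = 10.6925%.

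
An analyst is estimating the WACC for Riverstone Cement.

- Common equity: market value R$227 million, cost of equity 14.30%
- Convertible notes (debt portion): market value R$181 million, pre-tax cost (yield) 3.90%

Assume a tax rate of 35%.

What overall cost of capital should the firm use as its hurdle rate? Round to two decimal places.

9.08%

Total capital V = 227 + 181 = 408.
Equity: weight = 227/408 = 0.5564; cost = 14.3%.
Convertible notes (debt portion): weight = 181/408 = 0.4436; after-tax cost = 3.9% × (1 − 35%) = 2.5350%.
WACC = 0.5564 × 14.3000% + 0.4436 × 2.5350% = 9.0807%.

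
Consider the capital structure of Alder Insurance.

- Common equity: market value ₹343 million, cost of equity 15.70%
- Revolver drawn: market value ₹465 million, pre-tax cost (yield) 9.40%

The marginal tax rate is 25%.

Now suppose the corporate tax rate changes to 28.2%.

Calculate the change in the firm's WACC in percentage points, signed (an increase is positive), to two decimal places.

-0.17 pp

Current WACC:
Total capital V = 343 + 465 = 808.
Equity: weight = 343/808 = 0.4245; cost = 15.7%.
Revolver drawn: weight = 465/808 = 0.5755; after-tax cost = 9.4% × (1 − 25%) = 7.0500%.
WACC = 0.4245 × 15.7000% + 0.5755 × 7.0500% = 10.7220%.
After the change:
Total capital V = 343 + 465 = 808.
Equity: weight = 343/808 = 0.4245; cost = 15.7%.
Revolver drawn: weight = 465/808 = 0.5755; after-tax cost = 9.4% × (1 − 28.2%) = 6.7492%.
WACC = 0.4245 × 15.7000% + 0.5755 × 6.7492% = 10.5489%.
Change in WACC = 10.5489% − 10.7220% = -0.1731 pp.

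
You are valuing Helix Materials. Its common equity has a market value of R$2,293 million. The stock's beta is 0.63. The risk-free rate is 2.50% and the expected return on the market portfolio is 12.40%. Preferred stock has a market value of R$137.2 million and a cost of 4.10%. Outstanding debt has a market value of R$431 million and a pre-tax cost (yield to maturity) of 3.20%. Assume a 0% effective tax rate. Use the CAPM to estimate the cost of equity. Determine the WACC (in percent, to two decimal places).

7.68%

Market risk premium = 12.4% − 2.5% = 9.9%.
Cost of equity via CAPM: Re = 2.5% + 0.63 × 9.9% = 8.7370%.
Total capital V = 2293 + 137.2 + 431 = 2861.2.
Equity: weight = 2293/2861.2 = 0.8014; cost = 8.737%.
Preferred: weight = 137.2/2861.2 = 0.0480; cost = 4.1%.
Debt: weight = 431/2861.2 = 0.1506; after-tax cost = 3.2% × (1 − 0%) = 3.2000%.
WACC = 0.8014 × 8.7370% + 0.0480 × 4.1000% + 0.1506 × 3.2000% = 7.6806%.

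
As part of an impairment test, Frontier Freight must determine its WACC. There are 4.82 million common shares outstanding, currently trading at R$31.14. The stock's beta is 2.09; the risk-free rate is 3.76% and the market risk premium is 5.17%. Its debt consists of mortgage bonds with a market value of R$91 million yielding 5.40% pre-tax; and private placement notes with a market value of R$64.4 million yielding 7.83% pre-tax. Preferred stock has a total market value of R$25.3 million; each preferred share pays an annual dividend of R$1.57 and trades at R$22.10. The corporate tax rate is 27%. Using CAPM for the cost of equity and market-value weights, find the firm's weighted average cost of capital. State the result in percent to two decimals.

Cost of equity via CAPM: Re = 3.76% + 2.09 × 5.17% = 14.5653%.
Cost of preferred: Rp = 1.57 / 22.1 = 7.1041%.
Market value of equity E = 31.14 × 4.82m = 150.0948m.
Total capital V = 150.0948 + 25.3 + 91 + 64.4 = 330.7948.
Equity: weight = 150.0948/330.7948 = 0.4537; cost = 14.5653%.
Preferred: weight = 25.3/330.7948 = 0.0765; cost = 7.1041%.
Mortgage bonds: weight = 91/330.7948 = 0.2751; after-tax cost = 5.4% × (1 − 27%) = 3.9420%.
Private placement notes: weight = 64.4/330.7948 = 0.1947; after-tax cost = 7.83% × (1 − 27%) = 5.7159%.
WACC = 0.4537 × 14.5653% + 0.0765 × 7.1041% + 0.2751 × 3.9420% + 0.1947 × 5.7159% = 9.3494%.

9.35%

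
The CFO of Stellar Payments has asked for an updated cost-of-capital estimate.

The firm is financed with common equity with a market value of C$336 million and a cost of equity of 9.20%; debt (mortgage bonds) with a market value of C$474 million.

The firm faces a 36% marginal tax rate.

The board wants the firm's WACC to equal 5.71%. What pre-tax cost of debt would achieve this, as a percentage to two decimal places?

5.06%

Total capital V = 336 + 474 = 810.
Equity weight = 336/810 = 0.4148.
Mortgage bonds weight = 474/810 = 0.5852.
Equity contribution = 0.4148 × 9.2% = 3.8163%.
Remaining for debt = 5.71% − 3.8163% = 1.8937%.
Rd × (1 − 36%) × 0.5852 = 1.8937%  ⇒  Rd = 5.0564%.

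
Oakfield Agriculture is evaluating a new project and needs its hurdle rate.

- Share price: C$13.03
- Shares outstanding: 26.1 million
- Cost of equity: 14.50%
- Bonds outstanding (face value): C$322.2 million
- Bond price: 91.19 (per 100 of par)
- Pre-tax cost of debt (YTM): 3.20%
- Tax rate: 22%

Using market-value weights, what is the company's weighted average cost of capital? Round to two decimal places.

8.94%

Market value of equity E = 13.03 × 26.1m = 340.083m. Market value of debt D = 322.2m × 91.19/100 = 293.81418m.
Total capital V = 340.083 + 293.81418 = 633.89718.
Equity: weight = 340.083/633.89718 = 0.5365; cost = 14.5%.
Bonds outstanding: weight = 293.81418/633.89718 = 0.4635; after-tax cost = 3.2% × (1 − 22%) = 2.4960%.
WACC = 0.5365 × 14.5000% + 0.4635 × 2.4960% = 8.9361%.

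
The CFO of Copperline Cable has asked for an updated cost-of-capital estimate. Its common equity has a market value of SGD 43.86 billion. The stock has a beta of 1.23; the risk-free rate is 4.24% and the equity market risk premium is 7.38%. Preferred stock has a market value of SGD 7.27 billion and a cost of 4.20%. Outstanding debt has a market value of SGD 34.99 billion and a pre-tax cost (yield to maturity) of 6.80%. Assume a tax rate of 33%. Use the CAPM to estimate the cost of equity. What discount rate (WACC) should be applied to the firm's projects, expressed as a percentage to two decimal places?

8.99%

Cost of equity via CAPM: Re = 4.24% + 1.23 × 7.38% = 13.3174%.
Total capital V = 43.86 + 7.27 + 34.99 = 86.12.
Equity: weight = 43.86/86.12 = 0.5093; cost = 13.3174%.
Preferred: weight = 7.27/86.12 = 0.0844; cost = 4.2%.
Debt: weight = 34.99/86.12 = 0.4063; after-tax cost = 6.8% × (1 − 33%) = 4.5560%.
WACC = 0.5093 × 13.3174% + 0.0844 × 4.2000% + 0.4063 × 4.5560% = 8.9880%.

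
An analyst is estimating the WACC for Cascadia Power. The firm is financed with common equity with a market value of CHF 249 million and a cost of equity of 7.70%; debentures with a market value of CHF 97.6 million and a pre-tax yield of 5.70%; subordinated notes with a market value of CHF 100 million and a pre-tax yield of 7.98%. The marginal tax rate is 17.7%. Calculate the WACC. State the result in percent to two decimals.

6.79%

Total capital V = 249 + 97.6 + 100 = 446.6.
Equity: weight = 249/446.6 = 0.5575; cost = 7.7%.
Debentures: weight = 97.6/446.6 = 0.2185; after-tax cost = 5.7% × (1 − 17.7%) = 4.6911%.
Subordinated notes: weight = 100/446.6 = 0.2239; after-tax cost = 7.98% × (1 − 17.7%) = 6.5675%.
WACC = 0.5575 × 7.7000% + 0.2185 × 4.6911% + 0.2239 × 6.5675% = 6.7889%.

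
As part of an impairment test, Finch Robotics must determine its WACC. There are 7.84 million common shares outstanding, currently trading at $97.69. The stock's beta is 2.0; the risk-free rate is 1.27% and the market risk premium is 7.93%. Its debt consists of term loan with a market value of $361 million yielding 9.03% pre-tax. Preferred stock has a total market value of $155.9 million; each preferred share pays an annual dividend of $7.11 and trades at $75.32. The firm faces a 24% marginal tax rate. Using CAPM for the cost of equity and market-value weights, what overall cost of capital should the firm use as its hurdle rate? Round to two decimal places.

Cost of equity via CAPM: Re = 1.27% + 2.0 × 7.93% = 17.1300%.
Cost of preferred: Rp = 7.11 / 75.32 = 9.4397%.
Market value of equity E = 97.69 × 7.84m = 765.8896m.
Total capital V = 765.8896 + 155.9 + 361 = 1282.7896.
Equity: weight = 765.8896/1282.7896 = 0.5971; cost = 17.13%.
Preferred: weight = 155.9/1282.7896 = 0.1215; cost = 9.4397%.
Term loan: weight = 361/1282.7896 = 0.2814; after-tax cost = 9.03% × (1 − 24%) = 6.8628%.
WACC = 0.5971 × 17.1300% + 0.1215 × 9.4397% + 0.2814 × 6.8628% = 13.3060%.

13.31%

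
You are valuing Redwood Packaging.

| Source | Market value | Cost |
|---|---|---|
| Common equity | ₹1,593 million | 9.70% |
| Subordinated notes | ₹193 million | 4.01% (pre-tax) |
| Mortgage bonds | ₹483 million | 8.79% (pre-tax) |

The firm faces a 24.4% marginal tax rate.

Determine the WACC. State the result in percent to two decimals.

8.48%

Total capital V = 1593 + 193 + 483 = 2269.
Equity: weight = 1593/2269 = 0.7021; cost = 9.7%.
Subordinated notes: weight = 193/2269 = 0.0851; after-tax cost = 4.01% × (1 − 24.4%) = 3.0316%.
Mortgage bonds: weight = 483/2269 = 0.2129; after-tax cost = 8.79% × (1 − 24.4%) = 6.6452%.
WACC = 0.7021 × 9.7000% + 0.0851 × 3.0316% + 0.2129 × 6.6452% = 8.4825%.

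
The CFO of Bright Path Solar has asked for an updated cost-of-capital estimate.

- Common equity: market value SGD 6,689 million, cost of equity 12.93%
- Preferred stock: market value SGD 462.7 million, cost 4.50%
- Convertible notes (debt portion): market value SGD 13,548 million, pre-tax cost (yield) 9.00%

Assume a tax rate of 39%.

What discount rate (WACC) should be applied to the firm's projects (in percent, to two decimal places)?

Total capital V = 6689 + 462.7 + 13548 = 20699.7.
Equity: weight = 6689/20699.7 = 0.3231; cost = 12.93%.
Preferred: weight = 462.7/20699.7 = 0.0224; cost = 4.5%.
Convertible notes (debt portion): weight = 13548/20699.7 = 0.6545; after-tax cost = 9% × (1 − 39%) = 5.4900%.
WACC = 0.3231 × 12.9300% + 0.0224 × 4.5000% + 0.6545 × 5.4900% = 7.8721%.

7.87%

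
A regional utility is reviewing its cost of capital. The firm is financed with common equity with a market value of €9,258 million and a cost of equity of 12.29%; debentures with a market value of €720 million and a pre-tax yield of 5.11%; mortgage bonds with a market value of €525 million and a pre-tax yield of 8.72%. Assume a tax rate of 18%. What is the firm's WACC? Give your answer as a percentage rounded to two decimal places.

Total capital V = 9258 + 720 + 525 = 10503.
Equity: weight = 9258/10503 = 0.8815; cost = 12.29%.
Debentures: weight = 720/10503 = 0.0686; after-tax cost = 5.11% × (1 − 18%) = 4.1902%.
Mortgage bonds: weight = 525/10503 = 0.0500; after-tax cost = 8.72% × (1 − 18%) = 7.1504%.
WACC = 0.8815 × 12.2900% + 0.0686 × 4.1902% + 0.0500 × 7.1504% = 11.4778%.

11.48%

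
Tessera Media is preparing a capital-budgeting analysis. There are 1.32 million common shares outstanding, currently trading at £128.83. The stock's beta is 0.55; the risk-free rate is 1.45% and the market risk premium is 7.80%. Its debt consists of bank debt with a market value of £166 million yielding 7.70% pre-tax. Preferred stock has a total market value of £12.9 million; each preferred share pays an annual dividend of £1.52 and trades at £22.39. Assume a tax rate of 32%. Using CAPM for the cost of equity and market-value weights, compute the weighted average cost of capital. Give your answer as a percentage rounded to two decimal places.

5.54%

Cost of equity via CAPM: Re = 1.45% + 0.55 × 7.8% = 5.7400%.
Cost of preferred: Rp = 1.52 / 22.39 = 6.7887%.
Market value of equity E = 128.83 × 1.32m = 170.0556m.
Total capital V = 170.0556 + 12.9 + 166 = 348.9556.
Equity: weight = 170.0556/348.9556 = 0.4873; cost = 5.74%.
Preferred: weight = 12.9/348.9556 = 0.0370; cost = 6.7887%.
Bank debt: weight = 166/348.9556 = 0.4757; after-tax cost = 7.7% × (1 − 32%) = 5.2360%.
WACC = 0.4873 × 5.7400% + 0.0370 × 6.7887% + 0.4757 × 5.2360% = 5.5390%.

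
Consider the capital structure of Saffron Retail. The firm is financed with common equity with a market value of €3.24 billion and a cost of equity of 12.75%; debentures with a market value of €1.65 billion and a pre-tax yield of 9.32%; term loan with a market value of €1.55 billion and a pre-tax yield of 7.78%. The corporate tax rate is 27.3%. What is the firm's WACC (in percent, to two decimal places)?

9.51%

Total capital V = 3.24 + 1.65 + 1.55 = 6.44.
Equity: weight = 3.24/6.44 = 0.5031; cost = 12.75%.
Debentures: weight = 1.65/6.44 = 0.2562; after-tax cost = 9.32% × (1 − 27.3%) = 6.7756%.
Term loan: weight = 1.55/6.44 = 0.2407; after-tax cost = 7.78% × (1 − 27.3%) = 5.6561%.
WACC = 0.5031 × 12.7500% + 0.2562 × 6.7756% + 0.2407 × 5.6561% = 9.5119%.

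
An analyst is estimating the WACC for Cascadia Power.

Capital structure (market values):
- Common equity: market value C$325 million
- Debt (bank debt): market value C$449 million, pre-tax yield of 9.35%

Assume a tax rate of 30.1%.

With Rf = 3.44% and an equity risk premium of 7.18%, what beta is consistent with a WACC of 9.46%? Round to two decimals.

Total capital V = 325 + 449 = 774.
Equity weight = 325/774 = 0.4199.
Bank debt weight = 449/774 = 0.5801.
Debt contribution = 0.5801 × 9.35% × (1 − 30.1%) = 3.7914%.
Required equity contribution = 9.46% − 3.7914% = 5.6686%  ⇒  Re = 13.5001%.
CAPM: 13.5001% = 3.44% + β × 7.18%  ⇒  β = 1.4011.

1.40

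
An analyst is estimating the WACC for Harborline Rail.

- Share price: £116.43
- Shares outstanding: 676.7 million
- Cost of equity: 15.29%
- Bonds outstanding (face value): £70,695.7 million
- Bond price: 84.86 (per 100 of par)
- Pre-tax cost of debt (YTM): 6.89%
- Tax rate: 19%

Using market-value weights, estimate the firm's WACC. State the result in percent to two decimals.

11.09%

Market value of equity E = 116.43 × 676.7m = 78788.181m. Market value of debt D = 70695.7m × 84.86/100 = 59992.37102m.
Total capital V = 78788.181 + 59992.37102 = 138780.55202.
Equity: weight = 78788.181/138780.55202 = 0.5677; cost = 15.29%.
Bonds outstanding: weight = 59992.37102/138780.55202 = 0.4323; after-tax cost = 6.89% × (1 − 19%) = 5.5809%.
WACC = 0.5677 × 15.2900% + 0.4323 × 5.5809% = 11.0929%.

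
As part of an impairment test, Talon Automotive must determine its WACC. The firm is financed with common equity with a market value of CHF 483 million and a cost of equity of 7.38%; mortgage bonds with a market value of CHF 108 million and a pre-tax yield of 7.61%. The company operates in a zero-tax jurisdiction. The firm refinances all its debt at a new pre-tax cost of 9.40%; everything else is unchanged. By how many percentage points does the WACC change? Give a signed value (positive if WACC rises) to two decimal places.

+0.33 pp

Current WACC:
Total capital V = 483 + 108 = 591.
Equity: weight = 483/591 = 0.8173; cost = 7.38%.
Mortgage bonds: weight = 108/591 = 0.1827; after-tax cost = 7.61% × (1 − 0%) = 7.6100%.
WACC = 0.8173 × 7.3800% + 0.1827 × 7.6100% = 7.4220%.
After the change:
Total capital V = 483 + 108 = 591.
Equity: weight = 483/591 = 0.8173; cost = 7.38%.
Mortgage bonds: weight = 108/591 = 0.1827; after-tax cost = 9.4% × (1 − 0%) = 9.4000%.
WACC = 0.8173 × 7.3800% + 0.1827 × 9.4000% = 7.7491%.
Change in WACC = 7.7491% − 7.4220% = 0.3271 pp.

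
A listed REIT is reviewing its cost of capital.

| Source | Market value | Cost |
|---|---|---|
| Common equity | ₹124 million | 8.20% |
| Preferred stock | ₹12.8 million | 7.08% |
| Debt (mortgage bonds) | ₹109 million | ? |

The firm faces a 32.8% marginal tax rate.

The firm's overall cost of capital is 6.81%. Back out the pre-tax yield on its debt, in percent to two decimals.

7.73%

Total capital V = 124 + 12.8 + 109 = 245.8.
Equity weight = 124/245.8 = 0.5045.
Preferred weight = 12.8/245.8 = 0.0521.
Mortgage bonds weight = 109/245.8 = 0.4434.
Equity contribution = 0.5045 × 8.2% = 4.1367%.
Preferred contribution = 0.0521 × 7.08% = 0.3687%.
Remaining for debt = 6.81% − 4.5054% = 2.3046%.
Rd × (1 − 32.8%) × 0.4434 = 2.3046%  ⇒  Rd = 7.7336%.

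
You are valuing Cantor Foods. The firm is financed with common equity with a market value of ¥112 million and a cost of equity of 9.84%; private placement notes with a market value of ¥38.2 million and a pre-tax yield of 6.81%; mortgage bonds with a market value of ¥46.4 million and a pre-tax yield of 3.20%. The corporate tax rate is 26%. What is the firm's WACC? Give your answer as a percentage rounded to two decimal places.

Total capital V = 112 + 38.2 + 46.4 = 196.6.
Equity: weight = 112/196.6 = 0.5697; cost = 9.84%.
Private placement notes: weight = 38.2/196.6 = 0.1943; after-tax cost = 6.81% × (1 − 26%) = 5.0394%.
Mortgage bonds: weight = 46.4/196.6 = 0.2360; after-tax cost = 3.2% × (1 − 26%) = 2.3680%.
WACC = 0.5697 × 9.8400% + 0.1943 × 5.0394% + 0.2360 × 2.3680% = 7.1437%.

7.14%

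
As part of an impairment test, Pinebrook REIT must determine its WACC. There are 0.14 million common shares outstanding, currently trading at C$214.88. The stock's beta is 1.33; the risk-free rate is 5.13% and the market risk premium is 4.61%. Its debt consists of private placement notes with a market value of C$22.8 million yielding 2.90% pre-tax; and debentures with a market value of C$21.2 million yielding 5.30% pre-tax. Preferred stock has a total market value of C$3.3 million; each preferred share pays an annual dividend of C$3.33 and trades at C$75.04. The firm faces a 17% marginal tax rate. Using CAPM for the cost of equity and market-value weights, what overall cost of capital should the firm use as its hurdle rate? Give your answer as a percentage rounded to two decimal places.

6.48%

Cost of equity via CAPM: Re = 5.13% + 1.33 × 4.61% = 11.2613%.
Cost of preferred: Rp = 3.33 / 75.04 = 4.4376%.
Market value of equity E = 214.88 × 0.14m = 30.0832m.
Total capital V = 30.0832 + 3.3 + 22.8 + 21.2 = 77.3832.
Equity: weight = 30.0832/77.3832 = 0.3888; cost = 11.2613%.
Preferred: weight = 3.3/77.3832 = 0.0426; cost = 4.4376%.
Private placement notes: weight = 22.8/77.3832 = 0.2946; after-tax cost = 2.9% × (1 − 17%) = 2.4070%.
Debentures: weight = 21.2/77.3832 = 0.2740; after-tax cost = 5.3% × (1 − 17%) = 4.3990%.
WACC = 0.3888 × 11.2613% + 0.0426 × 4.4376% + 0.2946 × 2.4070% + 0.2740 × 4.3990% = 6.4815%.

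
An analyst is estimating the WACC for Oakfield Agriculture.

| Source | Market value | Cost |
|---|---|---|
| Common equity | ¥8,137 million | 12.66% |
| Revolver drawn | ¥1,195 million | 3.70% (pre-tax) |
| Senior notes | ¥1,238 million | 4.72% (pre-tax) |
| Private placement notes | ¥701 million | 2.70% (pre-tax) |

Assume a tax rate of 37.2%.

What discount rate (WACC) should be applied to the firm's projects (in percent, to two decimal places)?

Total capital V = 8137 + 1195 + 1238 + 701 = 11271.
Equity: weight = 8137/11271 = 0.7219; cost = 12.66%.
Revolver drawn: weight = 1195/11271 = 0.1060; after-tax cost = 3.7% × (1 − 37.2%) = 2.3236%.
Senior notes: weight = 1238/11271 = 0.1098; after-tax cost = 4.72% × (1 − 37.2%) = 2.9642%.
Private placement notes: weight = 701/11271 = 0.0622; after-tax cost = 2.7% × (1 − 37.2%) = 1.6956%.
WACC = 0.7219 × 12.6600% + 0.1060 × 2.3236% + 0.1098 × 2.9642% + 0.0622 × 1.6956% = 9.8172%.

9.82%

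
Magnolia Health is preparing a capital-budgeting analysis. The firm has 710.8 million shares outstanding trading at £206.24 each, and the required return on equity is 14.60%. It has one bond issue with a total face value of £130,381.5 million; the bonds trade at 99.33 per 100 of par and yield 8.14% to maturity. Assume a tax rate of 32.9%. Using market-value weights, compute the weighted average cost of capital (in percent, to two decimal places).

10.31%

Market value of equity E = 206.24 × 710.8m = 146595.392m. Market value of debt D = 130381.5m × 99.33/100 = 129507.94395m.
Total capital V = 146595.392 + 129507.94395 = 276103.33595.
Equity: weight = 146595.392/276103.33595 = 0.5309; cost = 14.6%.
Bonds outstanding: weight = 129507.94395/276103.33595 = 0.4691; after-tax cost = 8.14% × (1 − 32.9%) = 5.4619%.
WACC = 0.5309 × 14.6000% + 0.4691 × 5.4619% = 10.3137%.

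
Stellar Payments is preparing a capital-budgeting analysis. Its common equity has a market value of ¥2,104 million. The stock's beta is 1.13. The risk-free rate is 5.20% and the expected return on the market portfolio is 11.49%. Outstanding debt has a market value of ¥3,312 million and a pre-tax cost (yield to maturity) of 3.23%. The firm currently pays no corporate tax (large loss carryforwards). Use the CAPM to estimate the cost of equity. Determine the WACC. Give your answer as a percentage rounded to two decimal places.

Market risk premium = 11.49% − 5.2% = 6.29%.
Cost of equity via CAPM: Re = 5.2% + 1.13 × 6.29% = 12.3077%.
Total capital V = 2104 + 3312 = 5416.
Equity: weight = 2104/5416 = 0.3885; cost = 12.3077%.
Debt: weight = 3312/5416 = 0.6115; after-tax cost = 3.23% × (1 − 0%) = 3.2300%.
WACC = 0.3885 × 12.3077% + 0.6115 × 3.2300% = 6.7565%.

6.76%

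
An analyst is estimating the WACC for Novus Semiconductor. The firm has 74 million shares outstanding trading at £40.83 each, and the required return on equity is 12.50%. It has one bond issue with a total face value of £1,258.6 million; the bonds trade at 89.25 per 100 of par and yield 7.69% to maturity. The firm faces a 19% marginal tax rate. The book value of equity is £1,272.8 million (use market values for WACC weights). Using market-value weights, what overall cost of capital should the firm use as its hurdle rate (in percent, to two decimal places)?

Market value of equity E = 40.83 × 74m = 3021.42m. Market value of debt D = 1258.6m × 89.25/100 = 1123.3005m.
Total capital V = 3021.42 + 1123.3005 = 4144.7205.
Equity: weight = 3021.42/4144.7205 = 0.7290; cost = 12.5%.
Bonds outstanding: weight = 1123.3005/4144.7205 = 0.2710; after-tax cost = 7.69% × (1 − 19%) = 6.2289%.
WACC = 0.7290 × 12.5000% + 0.2710 × 6.2289% = 10.8004%.

10.80%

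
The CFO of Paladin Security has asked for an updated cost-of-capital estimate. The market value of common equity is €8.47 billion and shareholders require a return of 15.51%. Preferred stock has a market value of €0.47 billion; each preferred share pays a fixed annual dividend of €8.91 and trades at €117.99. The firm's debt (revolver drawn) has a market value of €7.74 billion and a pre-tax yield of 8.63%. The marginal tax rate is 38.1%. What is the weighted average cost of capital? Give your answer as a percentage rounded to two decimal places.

Cost of preferred: Rp = 8.91 / 117.99 = 7.5515%.
Total capital V = 8.47 + 0.47 + 7.74 = 16.68.
Equity: weight = 8.47/16.68 = 0.5078; cost = 15.51%.
Preferred: weight = 0.47/16.68 = 0.0282; cost = 7.5515%.
Revolver drawn: weight = 7.74/16.68 = 0.4640; after-tax cost = 8.63% × (1 − 38.1%) = 5.3420%.
WACC = 0.5078 × 15.5100% + 0.0282 × 7.5515% + 0.4640 × 5.3420% = 10.5675%.

10.57%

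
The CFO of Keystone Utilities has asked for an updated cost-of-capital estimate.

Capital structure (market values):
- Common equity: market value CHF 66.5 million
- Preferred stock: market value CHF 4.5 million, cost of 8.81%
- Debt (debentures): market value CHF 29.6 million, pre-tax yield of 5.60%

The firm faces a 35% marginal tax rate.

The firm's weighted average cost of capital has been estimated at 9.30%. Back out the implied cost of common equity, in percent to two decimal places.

Total capital V = 66.5 + 4.5 + 29.6 = 100.6.
Equity weight = 66.5/100.6 = 0.6610.
Preferred weight = 4.5/100.6 = 0.0447.
Debentures weight = 29.6/100.6 = 0.2942.
Debt contribution = 0.2942 × 5.6% × (1 − 35%) = 1.0710%.
Preferred contribution = 0.0447 × 8.81% = 0.3941%.
Required equity contribution = 9.3% − 1.4651% = 7.8349%.
Re = 7.8349% / 0.6610 = 11.8525%.

11.85%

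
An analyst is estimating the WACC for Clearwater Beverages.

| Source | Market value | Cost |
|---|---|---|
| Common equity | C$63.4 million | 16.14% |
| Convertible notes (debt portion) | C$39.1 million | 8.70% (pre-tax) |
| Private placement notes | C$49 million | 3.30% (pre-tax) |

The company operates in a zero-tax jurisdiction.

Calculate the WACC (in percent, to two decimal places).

10.07%

Total capital V = 63.4 + 39.1 + 49 = 151.5.
Equity: weight = 63.4/151.5 = 0.4185; cost = 16.14%.
Convertible notes (debt portion): weight = 39.1/151.5 = 0.2581; after-tax cost = 8.7% × (1 − 0%) = 8.7000%.
Private placement notes: weight = 49/151.5 = 0.3234; after-tax cost = 3.3% × (1 − 0%) = 3.3000%.
WACC = 0.4185 × 16.1400% + 0.2581 × 8.7000% + 0.3234 × 3.3000% = 10.0670%.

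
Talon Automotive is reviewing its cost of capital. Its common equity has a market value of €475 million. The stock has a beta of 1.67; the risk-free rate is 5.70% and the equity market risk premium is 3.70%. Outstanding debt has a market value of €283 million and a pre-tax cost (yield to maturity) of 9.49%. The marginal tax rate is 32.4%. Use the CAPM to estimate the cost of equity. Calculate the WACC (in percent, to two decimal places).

9.84%

Cost of equity via CAPM: Re = 5.7% + 1.67 × 3.7% = 11.8790%.
Total capital V = 475 + 283 = 758.
Equity: weight = 475/758 = 0.6266; cost = 11.879%.
Debt: weight = 283/758 = 0.3734; after-tax cost = 9.49% × (1 − 32.4%) = 6.4152%.
WACC = 0.6266 × 11.8790% + 0.3734 × 6.4152% = 9.8391%.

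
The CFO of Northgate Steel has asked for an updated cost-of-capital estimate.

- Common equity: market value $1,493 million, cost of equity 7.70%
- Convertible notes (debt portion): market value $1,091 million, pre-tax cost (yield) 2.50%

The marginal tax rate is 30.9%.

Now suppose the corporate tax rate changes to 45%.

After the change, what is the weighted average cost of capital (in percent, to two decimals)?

After the change:
Total capital V = 1493 + 1091 = 2584.
Equity: weight = 1493/2584 = 0.5778; cost = 7.7%.
Convertible notes (debt portion): weight = 1091/2584 = 0.4222; after-tax cost = 2.5% × (1 − 45%) = 1.3750%.
WACC = 0.5778 × 7.7000% + 0.4222 × 1.3750% = 5.0295%.

5.03%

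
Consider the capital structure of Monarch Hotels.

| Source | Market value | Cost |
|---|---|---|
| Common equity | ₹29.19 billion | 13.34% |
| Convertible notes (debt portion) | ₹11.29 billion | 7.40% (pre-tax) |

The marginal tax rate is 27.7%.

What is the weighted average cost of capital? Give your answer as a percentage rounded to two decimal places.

Total capital V = 29.19 + 11.29 = 40.48.
Equity: weight = 29.19/40.48 = 0.7211; cost = 13.34%.
Convertible notes (debt portion): weight = 11.29/40.48 = 0.2789; after-tax cost = 7.4% × (1 − 27.7%) = 5.3502%.
WACC = 0.7211 × 13.3400% + 0.2789 × 5.3502% = 11.1116%.

11.11%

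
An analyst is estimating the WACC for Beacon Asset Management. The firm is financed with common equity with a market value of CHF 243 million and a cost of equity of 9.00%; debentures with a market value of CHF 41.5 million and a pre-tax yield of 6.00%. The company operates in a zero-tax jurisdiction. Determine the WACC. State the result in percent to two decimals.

Total capital V = 243 + 41.5 = 284.5.
Equity: weight = 243/284.5 = 0.8541; cost = 9%.
Debentures: weight = 41.5/284.5 = 0.1459; after-tax cost = 6% × (1 − 0%) = 6.0000%.
WACC = 0.8541 × 9.0000% + 0.1459 × 6.0000% = 8.5624%.

8.56%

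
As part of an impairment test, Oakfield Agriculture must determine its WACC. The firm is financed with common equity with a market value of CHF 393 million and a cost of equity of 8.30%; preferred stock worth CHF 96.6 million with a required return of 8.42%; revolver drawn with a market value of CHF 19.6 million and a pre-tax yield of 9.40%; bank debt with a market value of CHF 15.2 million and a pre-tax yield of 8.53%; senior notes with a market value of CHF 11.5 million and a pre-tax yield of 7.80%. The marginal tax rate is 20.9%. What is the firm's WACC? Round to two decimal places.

Total capital V = 393 + 96.6 + 19.6 + 15.2 + 11.5 = 535.9.
Equity: weight = 393/535.9 = 0.7333; cost = 8.3%.
Preferred: weight = 96.6/535.9 = 0.1803; cost = 8.42%.
Revolver drawn: weight = 19.6/535.9 = 0.0366; after-tax cost = 9.4% × (1 − 20.9%) = 7.4354%.
Bank debt: weight = 15.2/535.9 = 0.0284; after-tax cost = 8.53% × (1 − 20.9%) = 6.7472%.
Senior notes: weight = 11.5/535.9 = 0.0215; after-tax cost = 7.8% × (1 − 20.9%) = 6.1698%.
WACC = 0.7333 × 8.3000% + 0.1803 × 8.4200% + 0.0366 × 7.4354% + 0.0284 × 6.7472% + 0.0215 × 6.1698% = 8.2003%.

8.20%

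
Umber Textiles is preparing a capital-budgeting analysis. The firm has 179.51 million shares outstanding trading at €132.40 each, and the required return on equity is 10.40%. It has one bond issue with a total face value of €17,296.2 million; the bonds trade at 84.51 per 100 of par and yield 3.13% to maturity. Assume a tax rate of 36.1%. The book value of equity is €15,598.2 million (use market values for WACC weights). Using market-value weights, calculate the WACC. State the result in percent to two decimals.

7.20%

Market value of equity E = 132.4 × 179.51m = 23767.124m. Market value of debt D = 17296.2m × 84.51/100 = 14617.01862m.
Total capital V = 23767.124 + 14617.01862 = 38384.14262.
Equity: weight = 23767.124/38384.14262 = 0.6192; cost = 10.4%.
Bonds outstanding: weight = 14617.01862/38384.14262 = 0.3808; after-tax cost = 3.13% × (1 − 36.1%) = 2.0001%.
WACC = 0.6192 × 10.4000% + 0.3808 × 2.0001% = 7.2012%.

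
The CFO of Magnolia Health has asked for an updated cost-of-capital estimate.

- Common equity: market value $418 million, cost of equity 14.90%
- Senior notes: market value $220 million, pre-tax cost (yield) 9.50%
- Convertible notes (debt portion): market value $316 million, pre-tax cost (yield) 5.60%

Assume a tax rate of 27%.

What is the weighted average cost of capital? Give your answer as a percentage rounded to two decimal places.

9.48%

Total capital V = 418 + 220 + 316 = 954.
Equity: weight = 418/954 = 0.4382; cost = 14.9%.
Senior notes: weight = 220/954 = 0.2306; after-tax cost = 9.5% × (1 − 27%) = 6.9350%.
Convertible notes (debt portion): weight = 316/954 = 0.3312; after-tax cost = 5.6% × (1 − 27%) = 4.0880%.
WACC = 0.4382 × 14.9000% + 0.2306 × 6.9350% + 0.3312 × 4.0880% = 9.4819%.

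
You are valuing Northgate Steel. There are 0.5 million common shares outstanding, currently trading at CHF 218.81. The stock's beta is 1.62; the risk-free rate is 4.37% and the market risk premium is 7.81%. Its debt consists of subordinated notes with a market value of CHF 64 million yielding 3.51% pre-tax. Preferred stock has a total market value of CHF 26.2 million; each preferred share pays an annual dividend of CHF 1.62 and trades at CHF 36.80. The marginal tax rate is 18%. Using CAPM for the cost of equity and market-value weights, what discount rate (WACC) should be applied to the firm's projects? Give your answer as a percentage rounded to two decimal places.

Cost of equity via CAPM: Re = 4.37% + 1.62 × 7.81% = 17.0222%.
Cost of preferred: Rp = 1.62 / 36.8 = 4.4022%.
Market value of equity E = 218.81 × 0.5m = 109.405m.
Total capital V = 109.405 + 26.2 + 64 = 199.605.
Equity: weight = 109.405/199.605 = 0.5481; cost = 17.0222%.
Preferred: weight = 26.2/199.605 = 0.1313; cost = 4.4022%.
Subordinated notes: weight = 64/199.605 = 0.3206; after-tax cost = 3.51% × (1 − 18%) = 2.8782%.
WACC = 0.5481 × 17.0222% + 0.1313 × 4.4022% + 0.3206 × 2.8782% = 10.8307%.

10.83%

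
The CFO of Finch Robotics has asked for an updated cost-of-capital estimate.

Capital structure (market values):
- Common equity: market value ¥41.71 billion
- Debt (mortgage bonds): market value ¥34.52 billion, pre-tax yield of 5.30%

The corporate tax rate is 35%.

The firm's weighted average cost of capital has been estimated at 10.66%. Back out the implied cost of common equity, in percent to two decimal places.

Total capital V = 41.71 + 34.52 = 76.23.
Equity weight = 41.71/76.23 = 0.5472.
Mortgage bonds weight = 34.52/76.23 = 0.4528.
Debt contribution = 0.4528 × 5.3% × (1 − 35%) = 1.5600%.
Required equity contribution = 10.66% − 1.5600% = 9.1000%.
Re = 9.1000% / 0.5472 = 16.6313%.

16.63%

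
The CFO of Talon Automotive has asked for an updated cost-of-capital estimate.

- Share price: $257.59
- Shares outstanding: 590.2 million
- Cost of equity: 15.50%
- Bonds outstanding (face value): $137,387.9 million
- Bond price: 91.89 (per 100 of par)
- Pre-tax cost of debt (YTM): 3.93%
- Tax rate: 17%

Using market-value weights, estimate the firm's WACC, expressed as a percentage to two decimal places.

Market value of equity E = 257.59 × 590.2m = 152029.618m. Market value of debt D = 137387.9m × 91.89/100 = 126245.74131m.
Total capital V = 152029.618 + 126245.74131 = 278275.35931.
Equity: weight = 152029.618/278275.35931 = 0.5463; cost = 15.5%.
Bonds outstanding: weight = 126245.74131/278275.35931 = 0.4537; after-tax cost = 3.93% × (1 − 17%) = 3.2619%.
WACC = 0.5463 × 15.5000% + 0.4537 × 3.2619% = 9.9479%.

9.95%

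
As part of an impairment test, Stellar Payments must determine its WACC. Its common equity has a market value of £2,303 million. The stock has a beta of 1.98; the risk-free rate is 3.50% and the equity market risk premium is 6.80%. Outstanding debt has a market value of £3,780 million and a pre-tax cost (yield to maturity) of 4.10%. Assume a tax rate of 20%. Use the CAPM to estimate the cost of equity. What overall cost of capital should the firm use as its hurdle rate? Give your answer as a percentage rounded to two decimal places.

Cost of equity via CAPM: Re = 3.5% + 1.98 × 6.8% = 16.9640%.
Total capital V = 2303 + 3780 = 6083.
Equity: weight = 2303/6083 = 0.3786; cost = 16.964%.
Debt: weight = 3780/6083 = 0.6214; after-tax cost = 4.1% × (1 − 20%) = 3.2800%.
WACC = 0.3786 × 16.9640% + 0.6214 × 3.2800% = 8.4607%.

8.46%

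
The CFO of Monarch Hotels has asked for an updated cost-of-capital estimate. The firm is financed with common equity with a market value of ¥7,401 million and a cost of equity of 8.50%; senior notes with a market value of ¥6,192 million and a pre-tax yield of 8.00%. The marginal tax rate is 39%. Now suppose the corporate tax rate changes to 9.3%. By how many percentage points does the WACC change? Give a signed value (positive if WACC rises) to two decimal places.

+1.08 pp

Current WACC:
Total capital V = 7401 + 6192 = 13593.
Equity: weight = 7401/13593 = 0.5445; cost = 8.5%.
Senior notes: weight = 6192/13593 = 0.4555; after-tax cost = 8% × (1 − 39%) = 4.8800%.
WACC = 0.5445 × 8.5000% + 0.4555 × 4.8800% = 6.8510%.
After the change:
Total capital V = 7401 + 6192 = 13593.
Equity: weight = 7401/13593 = 0.5445; cost = 8.5%.
Senior notes: weight = 6192/13593 = 0.4555; after-tax cost = 8% × (1 − 9.3%) = 7.2560%.
WACC = 0.5445 × 8.5000% + 0.4555 × 7.2560% = 7.9333%.
Change in WACC = 7.9333% − 6.8510% = 1.0823 pp.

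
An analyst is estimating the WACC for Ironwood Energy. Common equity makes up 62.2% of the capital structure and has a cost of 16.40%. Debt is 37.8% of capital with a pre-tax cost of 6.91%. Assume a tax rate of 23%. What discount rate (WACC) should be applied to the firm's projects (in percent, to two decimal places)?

After-tax cost of debt = 6.91% × (1 − 23%) = 5.3207%.
WACC = 0.622 × 16.4000% + 0.378 × 5.3207% = 12.2120%.

12.21%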